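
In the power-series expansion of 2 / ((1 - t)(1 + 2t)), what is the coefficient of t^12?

5462

The denominator gives the recurrence a_n = −a_(n−1) + 2a_(n−2) for n ≥ 2; the numerator fixes a_0 = 2, a_1 = -2.
Iterating: 2, -2, 6, -10, 22, -42, 86, -170, 342, -682, 1366, -2730, 5462, so a_12 = 5462.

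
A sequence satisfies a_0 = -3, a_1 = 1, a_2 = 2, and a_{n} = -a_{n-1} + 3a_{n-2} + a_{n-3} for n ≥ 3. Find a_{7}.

-68

The ordinary generating function has denominator 1 + x - 3x^2 - x^3.
Iterating the recurrence: a_0,…,a_{7} = -3, 1, 2, -2, 9, -13, 38, -68.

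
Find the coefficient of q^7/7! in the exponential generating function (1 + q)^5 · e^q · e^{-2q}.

34

The EGF product rule gives c_7 = Σ_{k_1+k_2+k_3=7} C(7; k_1,k_2,k_3) · ∏ g_i(k_i), where (1+q)^5 gives the falling factorial (5)_k; e^q gives (1)^k; e^{-2q} gives (-2)^k.
g_1(k) for k = 0…7: 1, 5, 20, 60, 120, 120, 0, 0.
g_2(k) for k = 0…7: 1, 1, 1, 1, 1, 1, 1, 1.
g_3(k) for k = 0…7: 1, -2, 4, -8, 16, -32, 64, -128.
First combine the last two factors: h(k) = Σ_j C(k,j)·g_2(j)·g_3(k−j) for k = 0…7: 1, -1, 1, -1, 1, -1, 1, -1.
c_7 = Σ_k C(7,k)·g_1(k)·h(7−k) = 1·1·(-1) + 7·5·1 + 21·20·(-1) + 35·60·1 + 35·120·(-1) + 21·120·1 = −1 + 35 − 420 + 2100 − 4200 + 2520 = 34.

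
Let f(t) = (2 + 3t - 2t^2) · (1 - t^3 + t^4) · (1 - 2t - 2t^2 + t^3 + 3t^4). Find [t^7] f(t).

(2 + 3t - 2t^2) has coefficients 2,3,-2 for degrees 0…2.
(1 - t^3 + t^4) has coefficients 1,0,0,-1,1,0,0,0 for degrees 0…7.
Finally multiplying by (1 - 2t - 2t^2 + t^3 + 3t^4), the product of all factors after the first has coefficients 1,-2,-2,0,6,0,-3,-2 for degrees 0…7.
[t^7] = 2·(-2) + 3·(-3) − 2·0 = -13.

-13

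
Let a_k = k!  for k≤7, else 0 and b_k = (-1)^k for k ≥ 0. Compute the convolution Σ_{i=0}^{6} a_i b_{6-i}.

The convolution is the x^6 coefficient of A(x)B(x).
Σ = 1·1 + 1·(-1) + 2·1 + 6·(-1) + 24·1 + 120·(-1) + 720·1 = 620.

620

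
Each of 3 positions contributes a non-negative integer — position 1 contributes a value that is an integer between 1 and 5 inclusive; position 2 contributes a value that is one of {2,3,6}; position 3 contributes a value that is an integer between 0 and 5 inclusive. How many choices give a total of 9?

The generating function for the choices is (y + y² + y³ + y⁴ + y⁵)·(y² + y³ + y⁶)·(1 + y + y² + y³ + y⁴ + y⁵); the count is [y⁹].
(y + y² + y³ + y⁴ + y⁵) has coefficients 0,1,1,1,1,1 for degrees 0…5.
(y² + y³ + y⁶) has coefficients 0,0,1,1,0,0,1,0,0,0 for degrees 0…9.
Finally multiplying by (1 + y + y² + y³ + y⁴ + y⁵), the product of all factors after the first has coefficients 0,0,1,2,2,2,3,3,2,1 for degrees 0…9.
[y⁹] = 1·2 + 1·3 + 1·3 + 1·2 + 1·2 = 12.

12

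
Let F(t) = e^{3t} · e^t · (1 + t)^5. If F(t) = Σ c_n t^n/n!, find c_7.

The EGF product rule gives c_7 = Σ_{k_1+k_2+k_3=7} C(7; k_1,k_2,k_3) · ∏ g_i(k_i), where e^{3t} gives (3)^k; e^t gives (1)^k; (1+t)^5 gives the falling factorial (5)_k.
g_1(k) for k = 0…7: 1, 3, 9, 27, 81, 243, 729, 2187.
g_2(k) for k = 0…7: 1, 1, 1, 1, 1, 1, 1, 1.
g_3(k) for k = 0…7: 1, 5, 20, 60, 120, 120, 0, 0.
First combine the last two factors: h(k) = Σ_j C(k,j)·g_2(j)·g_3(k−j) for k = 0…7: 1, 6, 31, 136, 501, 1546, 4051, 9276.
c_7 = Σ_k C(7,k)·g_1(k)·h(7−k) = 1·1·9276 + 7·3·4051 + 21·9·1546 + 35·27·501 + 35·81·136 + 21·243·31 + 7·729·6 + 1·2187·1 = 9276 + 85071 + 292194 + 473445 + 385560 + 158193 + 30618 + 2187 = 1436544.

1436544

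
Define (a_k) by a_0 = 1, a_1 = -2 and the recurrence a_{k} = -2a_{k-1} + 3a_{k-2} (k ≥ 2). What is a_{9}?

The ordinary generating function has denominator 1 + 2z - 3z^2.
Iterating the recurrence: a_0,…,a_{9} = 1, -2, 7, -20, 61, -182, 547, -1640, 4921, -14762.

-14762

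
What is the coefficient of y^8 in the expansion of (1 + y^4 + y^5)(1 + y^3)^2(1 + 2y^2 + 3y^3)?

(1 + y^4 + y^5) has coefficients 1,0,0,0,1,1 for degrees 0…5.
(1 + y^3)^2 has coefficients 1,0,0,2,0,0,1,0,0 for degrees 0…8.
Finally multiplying by (1 + 2y^2 + 3y^3), the product of all factors after the first has coefficients 1,0,2,5,0,4,7,0,2 for degrees 0…8.
[y^8] = 1·2 + 1·0 + 1·5 = 7.

7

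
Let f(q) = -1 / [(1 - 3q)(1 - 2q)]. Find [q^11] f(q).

Partial fractions give a closed form: a_n = (-3)·3^n + (2)·2^n.
At n = 11: a_11 = -527345.

-527345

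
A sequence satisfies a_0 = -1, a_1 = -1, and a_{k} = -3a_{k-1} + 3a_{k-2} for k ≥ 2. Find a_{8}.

1944

The ordinary generating function has denominator 1 + 3t - 3t^2.
Iterating the recurrence: a_0,…,a_{8} = -1, -1, 0, -3, 9, -36, 135, -513, 1944.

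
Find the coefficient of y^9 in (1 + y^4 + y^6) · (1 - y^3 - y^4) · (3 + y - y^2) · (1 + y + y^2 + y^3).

-7

(1 + y^4 + y^6) has coefficients 1,0,0,0,1,0,1 for degrees 0…6.
(1 - y^3 - y^4) has coefficients 1,0,0,-1,-1,0,0,0,0,0 for degrees 0…9.
Multiplying by (3 + y - y^2) gives running coefficients 3,1,-1,-3,-4,0,1,0,0,0 for degrees 0…9.
Finally multiplying by (1 + y + y^2 + y^3), the product of all factors after the first has coefficients 3,4,3,0,-7,-8,-6,-3,1,1 for degrees 0…9.
[y^9] = 1·1 + 1·(-8) + 1·0 = -7.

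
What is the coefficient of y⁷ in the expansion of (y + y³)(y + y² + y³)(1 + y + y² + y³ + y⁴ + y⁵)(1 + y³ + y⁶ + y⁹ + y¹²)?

(y + y³) has coefficients 0,1,0,1 for degrees 0…3.
(y + y² + y³) has coefficients 0,1,1,1,0,0,0,0 for degrees 0…7.
Multiplying by (1 + y + y² + y³ + y⁴ + y⁵) gives running coefficients 0,1,2,3,3,3,3,2 for degrees 0…7.
Finally multiplying by (1 + y³ + y⁶ + y⁹ + y¹²), the product of all factors after the first has coefficients 0,1,2,3,4,5,6,6 for degrees 0…7.
[y⁷] = 1·6 + 1·4 = 10.

10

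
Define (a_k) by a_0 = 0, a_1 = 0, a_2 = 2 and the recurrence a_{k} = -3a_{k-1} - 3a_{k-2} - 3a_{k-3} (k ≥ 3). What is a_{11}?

The ordinary generating function has denominator 1 + 3z + 3z^2 + 3z^3.
Iterating the recurrence: a_0,…,a_{11} = 0, 0, 2, -6, 12, -24, 54, -126, 288, -648, 1458, -3294.

-3294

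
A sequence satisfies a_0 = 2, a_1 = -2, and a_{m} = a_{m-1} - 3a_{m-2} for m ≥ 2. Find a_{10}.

The ordinary generating function has denominator 1 - t + 3t^2.
Iterating the recurrence: a_0,…,a_{10} = 2, -2, -8, -2, 22, 28, -38, -122, -8, 358, 382.

382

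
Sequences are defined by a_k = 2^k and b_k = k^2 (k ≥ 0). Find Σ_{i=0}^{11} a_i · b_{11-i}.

Write out a_i and b_{11-i} for i = 0,…,11 and sum the products.
Σ = 1·121 + 2·100 + 4·81 + 8·64 + 16·49 + 32·36 + 64·25 + 128·16 + 256·9 + 512·4 + 1024·1 + 2048·0 = 12117.

12117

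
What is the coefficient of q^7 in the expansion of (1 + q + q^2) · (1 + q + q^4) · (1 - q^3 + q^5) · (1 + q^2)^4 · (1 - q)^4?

(1 + q + q^2) has coefficients 1,1,1 for degrees 0…2.
(1 + q + q^4) has coefficients 1,1,0,0,1,0,0,0 for degrees 0…7.
Multiplying by (1 - q^3 + q^5) gives running coefficients 1,1,0,-1,0,1,1,-1 for degrees 0…7.
Multiplying by (1 + q^2)^4 gives running coefficients 1,1,4,3,6,3,5,1 for degrees 0…7.
Finally multiplying by (1 - q)^4, the product of all factors after the first has coefficients 1,-3,6,-11,15,-18,21,-22 for degrees 0…7.
[q^7] = 1·(-22) + 1·21 + 1·(-18) = -19.

-19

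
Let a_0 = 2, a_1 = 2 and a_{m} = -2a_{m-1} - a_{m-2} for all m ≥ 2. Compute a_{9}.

34

The ordinary generating function has denominator 1 + 2x + x^2.
Iterating the recurrence: a_0,…,a_{9} = 2, 2, -6, 10, -14, 18, -22, 26, -30, 34.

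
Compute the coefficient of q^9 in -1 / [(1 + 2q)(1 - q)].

341

Partial fractions give a closed form: a_n = (-2/3)·(-2)^n + (-1/3)·1^n.
At n = 9: a_9 = 341.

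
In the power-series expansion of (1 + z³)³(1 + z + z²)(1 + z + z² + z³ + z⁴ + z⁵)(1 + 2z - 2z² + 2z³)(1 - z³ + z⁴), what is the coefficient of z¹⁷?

11

(1 + z³)³ has coefficients 1,0,0,3,0,0,3,0,0,1 for degrees 0…9.
(1 + z + z²) has coefficients 1,1,1,0,0,0,0,0,0,0,0,0,0,0,0,0,0,0 for degrees 0…17.
Multiplying by (1 + z + z² + z³ + z⁴ + z⁵) gives running coefficients 1,2,3,3,3,3,2,1,0,0,0,0,0,0,0,0,0,0 for degrees 0…17.
Multiplying by (1 + 2z - 2z² + 2z³) gives running coefficients 1,4,5,7,7,9,8,5,4,2,2,0,0,0,0,0,0,0 for degrees 0…17.
Finally multiplying by (1 - z³ + z⁴), the product of all factors after the first has coefficients 1,4,5,6,4,8,6,5,2,3,5,1,2,0,2,0,0,0 for degrees 0…17.
[z¹⁷] = 1·0 + 3·2 + 3·1 + 1·2 = 11.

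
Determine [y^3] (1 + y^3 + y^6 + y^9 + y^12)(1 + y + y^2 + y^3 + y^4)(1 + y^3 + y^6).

(1 + y^3 + y^6 + y^9 + y^12) has coefficients 1,0,0,1 for degrees 0…3.
(1 + y + y^2 + y^3 + y^4) has coefficients 1,1,1,1 for degrees 0…3.
Finally multiplying by (1 + y^3 + y^6), the product of all factors after the first has coefficients 1,1,1,2 for degrees 0…3.
[y^3] = 1·2 + 1·1 = 3.

3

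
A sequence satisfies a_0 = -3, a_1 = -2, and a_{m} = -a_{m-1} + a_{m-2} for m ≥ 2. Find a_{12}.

The ordinary generating function has denominator 1 + q - q^2.
Iterating the recurrence: a_0,…,a_{12} = -3, -2, -1, -1, 0, -1, 1, -2, 3, -5, 8, -13, 21.

21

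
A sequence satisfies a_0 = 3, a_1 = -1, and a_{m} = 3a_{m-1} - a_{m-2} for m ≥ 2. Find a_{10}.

The ordinary generating function has denominator 1 - 3q + q^2.
Iterating the recurrence: a_0,…,a_{10} = 3, -1, -6, -17, -45, -118, -309, -809, -2118, -5545, -14517.

-14517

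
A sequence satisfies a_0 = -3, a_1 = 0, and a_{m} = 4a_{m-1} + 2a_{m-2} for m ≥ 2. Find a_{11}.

-3725184

The ordinary generating function has denominator 1 - 4y - 2y^2.
Iterating the recurrence: a_0,…,a_{11} = -3, 0, -6, -24, -108, -480, -2136, -9504, -42288, -188160, -837216, -3725184.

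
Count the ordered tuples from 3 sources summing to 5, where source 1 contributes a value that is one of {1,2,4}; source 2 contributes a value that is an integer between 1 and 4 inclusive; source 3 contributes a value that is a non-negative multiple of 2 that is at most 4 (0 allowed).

The generating function for the choices is (q + q^2 + q^4)·(q + q^2 + q^3 + q^4)·(1 + q^2 + q^4); the count is [q^5].
(q + q^2 + q^4) has coefficients 0,1,1,0,1 for degrees 0…4.
(q + q^2 + q^3 + q^4) has coefficients 0,1,1,1,1,0 for degrees 0…5.
Finally multiplying by (1 + q^2 + q^4), the product of all factors after the first has coefficients 0,1,1,2,2,2 for degrees 0…5.
[q^5] = 1·2 + 1·2 + 1·1 = 5.

5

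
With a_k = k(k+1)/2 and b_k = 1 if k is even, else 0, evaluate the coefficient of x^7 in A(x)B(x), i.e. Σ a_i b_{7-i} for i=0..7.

50

This is [x^7] in the product of the two ordinary generating functions.
Σ = 0·0 + 1·1 + 3·0 + 6·1 + 10·0 + 15·1 + 21·0 + 28·1 = 50.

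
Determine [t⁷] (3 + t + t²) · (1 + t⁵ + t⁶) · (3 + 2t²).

12

(3 + t + t²) has coefficients 3,1,1 for degrees 0…2.
(1 + t⁵ + t⁶) has coefficients 1,0,0,0,0,1,1,0 for degrees 0…7.
Finally multiplying by (3 + 2t²), the product of all factors after the first has coefficients 3,0,2,0,0,3,3,2 for degrees 0…7.
[t⁷] = 3·2 + 1·3 + 1·3 = 12.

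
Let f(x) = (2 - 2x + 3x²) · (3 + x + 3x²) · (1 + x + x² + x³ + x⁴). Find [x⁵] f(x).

15

(2 - 2x + 3x²) has coefficients 2,-2,3 for degrees 0…2.
(3 + x + 3x²) has coefficients 3,1,3,0,0,0 for degrees 0…5.
Finally multiplying by (1 + x + x² + x³ + x⁴), the product of all factors after the first has coefficients 3,4,7,7,7,4 for degrees 0…5.
[x⁵] = 2·4 − 2·7 + 3·7 = 15.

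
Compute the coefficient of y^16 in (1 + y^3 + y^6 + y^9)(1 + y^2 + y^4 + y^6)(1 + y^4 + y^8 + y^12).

(1 + y^3 + y^6 + y^9) has coefficients 1,0,0,1,0,0,1,0,0,1 for degrees 0…9.
(1 + y^2 + y^4 + y^6) has coefficients 1,0,1,0,1,0,1,0,0,0,0,0,0,0,0,0,0 for degrees 0…16.
Finally multiplying by (1 + y^4 + y^8 + y^12), the product of all factors after the first has coefficients 1,0,1,0,2,0,2,0,2,0,2,0,2,0,2,0,1 for degrees 0…16.
[y^16] = 1·1 + 1·0 + 1·2 + 1·0 = 3.

3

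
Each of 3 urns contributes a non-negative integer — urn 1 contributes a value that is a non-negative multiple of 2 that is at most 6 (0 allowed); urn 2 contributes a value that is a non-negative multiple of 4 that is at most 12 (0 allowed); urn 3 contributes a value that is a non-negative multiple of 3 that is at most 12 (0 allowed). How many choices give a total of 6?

The generating function for the choices is (1 + t^2 + t^4 + t^6)·(1 + t^4 + t^8 + t^12)·(1 + t^3 + t^6 + t^9 + t^12); the count is [t^6].
(1 + t^2 + t^4 + t^6) has coefficients 1,0,1,0,1,0,1 for degrees 0…6.
(1 + t^4 + t^8 + t^12) has coefficients 1,0,0,0,1,0,0 for degrees 0…6.
Finally multiplying by (1 + t^3 + t^6 + t^9 + t^12), the product of all factors after the first has coefficients 1,0,0,1,1,0,1 for degrees 0…6.
[t^6] = 1·1 + 1·1 + 1·0 + 1·1 = 3.

3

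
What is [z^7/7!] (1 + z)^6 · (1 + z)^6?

The EGF product rule gives c_7 = Σ_{k_1+k_2=7} C(7; k_1,k_2) · ∏ g_i(k_i), where (1+z)^6 gives the falling factorial (6)_k; (1+z)^6 gives the falling factorial (6)_k.
g_1(k) for k = 0…7: 1, 6, 30, 120, 360, 720, 720, 0.
g_2(k) for k = 0…7: 1, 6, 30, 120, 360, 720, 720, 0.
c_7 = Σ_k C(7,k)·g_1(k)·g_2(7−k) = 7·6·720 + 21·30·720 + 35·120·360 + 35·360·120 + 21·720·30 + 7·720·6 = 30240 + 453600 + 1512000 + 1512000 + 453600 + 30240 = 3991680.

3991680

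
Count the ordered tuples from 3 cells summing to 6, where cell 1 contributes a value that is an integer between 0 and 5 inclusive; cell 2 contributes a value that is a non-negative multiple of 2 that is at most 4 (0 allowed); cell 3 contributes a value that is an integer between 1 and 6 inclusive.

12

The generating function for the choices is (1 + x + x² + x³ + x⁴ + x⁵)·(1 + x² + x⁴)·(x + x² + x³ + x⁴ + x⁵ + x⁶); the count is [x⁶].
(1 + x + x² + x³ + x⁴ + x⁵) has coefficients 1,1,1,1,1,1 for degrees 0…5.
(1 + x² + x⁴) has coefficients 1,0,1,0,1,0,0 for degrees 0…6.
Finally multiplying by (x + x² + x³ + x⁴ + x⁵ + x⁶), the product of all factors after the first has coefficients 0,1,1,2,2,3,3 for degrees 0…6.
[x⁶] = 1·3 + 1·3 + 1·2 + 1·2 + 1·1 + 1·1 = 12.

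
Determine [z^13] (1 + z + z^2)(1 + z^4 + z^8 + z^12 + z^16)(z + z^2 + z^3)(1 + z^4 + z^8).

6

(1 + z + z^2) has coefficients 1,1,1 for degrees 0…2.
(1 + z^4 + z^8 + z^12 + z^16) has coefficients 1,0,0,0,1,0,0,0,1,0,0,0,1,0 for degrees 0…13.
Multiplying by (z + z^2 + z^3) gives running coefficients 0,1,1,1,0,1,1,1,0,1,1,1,0,1 for degrees 0…13.
Finally multiplying by (1 + z^4 + z^8), the product of all factors after the first has coefficients 0,1,1,1,0,2,2,2,0,3,3,3,0,3 for degrees 0…13.
[z^13] = 1·3 + 1·0 + 1·3 = 6.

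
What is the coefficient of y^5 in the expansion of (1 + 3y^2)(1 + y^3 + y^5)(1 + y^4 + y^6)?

(1 + 3y^2) has coefficients 1,0,3 for degrees 0…2.
(1 + y^3 + y^5) has coefficients 1,0,0,1,0,1 for degrees 0…5.
Finally multiplying by (1 + y^4 + y^6), the product of all factors after the first has coefficients 1,0,0,1,1,1 for degrees 0…5.
[y^5] = 1·1 + 3·1 = 4.

4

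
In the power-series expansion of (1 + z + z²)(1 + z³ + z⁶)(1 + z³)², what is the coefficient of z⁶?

4

(1 + z + z²) has coefficients 1,1,1 for degrees 0…2.
(1 + z³ + z⁶) has coefficients 1,0,0,1,0,0,1 for degrees 0…6.
Finally multiplying by (1 + z³)², the product of all factors after the first has coefficients 1,0,0,3,0,0,4 for degrees 0…6.
[z⁶] = 1·4 + 1·0 + 1·0 = 4.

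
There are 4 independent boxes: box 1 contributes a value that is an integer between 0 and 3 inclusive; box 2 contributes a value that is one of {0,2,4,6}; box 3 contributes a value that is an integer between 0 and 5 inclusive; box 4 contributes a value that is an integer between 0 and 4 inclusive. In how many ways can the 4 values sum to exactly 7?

47

The generating function for the choices is (1 + t + t^2 + t^3)·(1 + t^2 + t^4 + t^6)·(1 + t + t^2 + t^3 + t^4 + t^5)·(1 + t + t^2 + t^3 + t^4); the count is [t^7].
(1 + t + t^2 + t^3) has coefficients 1,1,1,1 for degrees 0…3.
(1 + t^2 + t^4 + t^6) has coefficients 1,0,1,0,1,0,1,0 for degrees 0…7.
Multiplying by (1 + t + t^2 + t^3 + t^4 + t^5) gives running coefficients 1,1,2,2,3,3,3,3 for degrees 0…7.
Finally multiplying by (1 + t + t^2 + t^3 + t^4), the product of all factors after the first has coefficients 1,2,4,6,9,11,13,14 for degrees 0…7.
[t^7] = 1·14 + 1·13 + 1·11 + 1·9 = 47.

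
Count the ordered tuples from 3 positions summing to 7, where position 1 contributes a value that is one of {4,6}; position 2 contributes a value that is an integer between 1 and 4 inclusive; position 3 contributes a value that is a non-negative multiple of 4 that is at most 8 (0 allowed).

The generating function for the choices is (x^4 + x^6)·(x + x^2 + x^3 + x^4)·(1 + x^4 + x^8); the count is [x^7].
(x^4 + x^6) has coefficients 0,0,0,0,1,0,1 for degrees 0…6.
(x + x^2 + x^3 + x^4) has coefficients 0,1,1,1,1,0,0,0 for degrees 0…7.
Finally multiplying by (1 + x^4 + x^8), the product of all factors after the first has coefficients 0,1,1,1,1,1,1,1 for degrees 0…7.
[x^7] = 1·1 + 1·1 = 2.

2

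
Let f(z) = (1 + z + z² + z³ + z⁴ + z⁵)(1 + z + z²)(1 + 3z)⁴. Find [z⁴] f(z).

(1 + z + z² + z³ + z⁴ + z⁵) has coefficients 1,1,1,1,1 for degrees 0…4.
(1 + z + z²) has coefficients 1,1,1,0,0 for degrees 0…4.
Finally multiplying by (1 + 3z)⁴, the product of all factors after the first has coefficients 1,13,67,174,243 for degrees 0…4.
[z⁴] = 1·243 + 1·174 + 1·67 + 1·13 + 1·1 = 498.

498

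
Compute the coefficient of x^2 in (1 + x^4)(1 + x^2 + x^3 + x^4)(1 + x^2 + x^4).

2

(1 + x^4) has coefficients 1,0,0 for degrees 0…2.
(1 + x^2 + x^3 + x^4) has coefficients 1,0,1 for degrees 0…2.
Finally multiplying by (1 + x^2 + x^4), the product of all factors after the first has coefficients 1,0,2 for degrees 0…2.
[x^2] = 1·2 = 2.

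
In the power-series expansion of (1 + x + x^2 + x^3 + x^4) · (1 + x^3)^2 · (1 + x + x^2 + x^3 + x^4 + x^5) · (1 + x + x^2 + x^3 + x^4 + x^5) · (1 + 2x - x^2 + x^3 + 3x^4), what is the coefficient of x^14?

(1 + x + x^2 + x^3 + x^4) has coefficients 1,1,1,1,1 for degrees 0…4.
(1 + x^3)^2 has coefficients 1,0,0,2,0,0,1,0,0,0,0,0,0,0,0 for degrees 0…14.
Multiplying by (1 + x + x^2 + x^3 + x^4 + x^5) gives running coefficients 1,1,1,3,3,3,3,3,3,1,1,1,0,0,0 for degrees 0…14.
Multiplying by (1 + x + x^2 + x^3 + x^4 + x^5) gives running coefficients 1,2,3,6,9,12,14,16,18,16,14,12,9,6,3 for degrees 0…14.
Finally multiplying by (1 + 2x - x^2 + x^3 + 3x^4), the product of all factors after the first has coefficients 1,4,6,11,23,33,44,59,75,86,86,90,89,74,60 for degrees 0…14.
[x^14] = 1·60 + 1·74 + 1·89 + 1·90 + 1·86 = 399.

399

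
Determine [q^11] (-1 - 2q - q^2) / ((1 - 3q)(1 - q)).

The denominator gives the recurrence a_n = 4a_(n−1) − 3a_(n−2) for n ≥ 3; the numerator fixes a_0 = -1, a_1 = -6, a_2 = -22.
Iterating: -1, -6, -22, -70, -214, -646, -1942, -5830, -17494, -52486, -157462, -472390, so a_11 = -472390.

-472390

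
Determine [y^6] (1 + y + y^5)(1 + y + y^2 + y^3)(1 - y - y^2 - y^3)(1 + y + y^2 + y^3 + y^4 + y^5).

-15

(1 + y + y^5) has coefficients 1,1,0,0,0,1 for degrees 0…5.
(1 + y + y^2 + y^3) has coefficients 1,1,1,1,0,0,0 for degrees 0…6.
Multiplying by (1 - y - y^2 - y^3) gives running coefficients 1,0,-1,-2,-3,-2,-1 for degrees 0…6.
Finally multiplying by (1 + y + y^2 + y^3 + y^4 + y^5), the product of all factors after the first has coefficients 1,1,0,-2,-5,-7,-9 for degrees 0…6.
[y^6] = 1·(-9) + 1·(-7) + 1·1 = -15.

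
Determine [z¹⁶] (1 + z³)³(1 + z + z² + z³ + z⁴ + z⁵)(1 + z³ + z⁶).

5

(1 + z³)³ has coefficients 1,0,0,3,0,0,3,0,0,1 for degrees 0…9.
(1 + z + z² + z³ + z⁴ + z⁵) has coefficients 1,1,1,1,1,1,0,0,0,0,0,0,0,0,0,0,0 for degrees 0…16.
Finally multiplying by (1 + z³ + z⁶), the product of all factors after the first has coefficients 1,1,1,2,2,2,2,2,2,1,1,1,0,0,0,0,0 for degrees 0…16.
[z¹⁶] = 1·0 + 3·0 + 3·1 + 1·2 = 5.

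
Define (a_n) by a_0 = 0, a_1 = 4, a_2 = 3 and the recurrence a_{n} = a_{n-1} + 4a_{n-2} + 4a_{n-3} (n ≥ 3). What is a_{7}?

1127

The ordinary generating function has denominator 1 - z - 4z^2 - 4z^3.
Iterating the recurrence: a_0,…,a_{7} = 0, 4, 3, 19, 47, 135, 399, 1127.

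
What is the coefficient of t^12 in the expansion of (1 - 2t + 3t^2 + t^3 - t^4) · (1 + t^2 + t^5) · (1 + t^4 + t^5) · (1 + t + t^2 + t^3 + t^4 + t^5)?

14

(1 - 2t + 3t^2 + t^3 - t^4) has coefficients 1,-2,3,1,-1 for degrees 0…4.
(1 + t^2 + t^5) has coefficients 1,0,1,0,0,1,0,0,0,0,0,0,0 for degrees 0…12.
Multiplying by (1 + t^4 + t^5) gives running coefficients 1,0,1,0,1,2,1,1,0,1,1,0,0 for degrees 0…12.
Finally multiplying by (1 + t + t^2 + t^3 + t^4 + t^5), the product of all factors after the first has coefficients 1,1,2,2,3,5,5,6,5,6,6,4,3 for degrees 0…12.
[t^12] = 1·3 − 2·4 + 3·6 + 1·6 − 1·5 = 14.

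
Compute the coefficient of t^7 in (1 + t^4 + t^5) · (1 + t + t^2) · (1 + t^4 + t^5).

2

(1 + t^4 + t^5) has coefficients 1,0,0,0,1,1 for degrees 0…5.
(1 + t + t^2) has coefficients 1,1,1,0,0,0,0,0 for degrees 0…7.
Finally multiplying by (1 + t^4 + t^5), the product of all factors after the first has coefficients 1,1,1,0,1,2,2,1 for degrees 0…7.
[t^7] = 1·1 + 1·0 + 1·1 = 2.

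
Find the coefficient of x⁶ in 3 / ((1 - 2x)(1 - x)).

381

Partial fractions give a closed form: a_n = (6)·2^n + (-3)·1^n.
At n = 6: a_6 = 381.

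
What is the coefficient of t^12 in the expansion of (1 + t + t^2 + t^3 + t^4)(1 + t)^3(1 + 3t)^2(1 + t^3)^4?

1089

(1 + t + t^2 + t^3 + t^4) has coefficients 1,1,1,1,1 for degrees 0…4.
(1 + t)^3 has coefficients 1,3,3,1,0,0,0,0,0,0,0,0,0 for degrees 0…12.
Multiplying by (1 + 3t)^2 gives running coefficients 1,9,30,46,33,9,0,0,0,0,0,0,0 for degrees 0…12.
Finally multiplying by (1 + t^3)^4, the product of all factors after the first has coefficients 1,9,30,50,69,129,190,186,216,280,234,174,185 for degrees 0…12.
[t^12] = 1·185 + 1·174 + 1·234 + 1·280 + 1·216 = 1089.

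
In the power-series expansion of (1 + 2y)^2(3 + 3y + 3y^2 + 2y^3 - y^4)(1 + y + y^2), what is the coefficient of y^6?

19

(1 + 2y)^2 has coefficients 1,4,4 for degrees 0…2.
(3 + 3y + 3y^2 + 2y^3 - y^4) has coefficients 3,3,3,2,-1,0,0 for degrees 0…6.
Finally multiplying by (1 + y + y^2), the product of all factors after the first has coefficients 3,6,9,8,4,1,-1 for degrees 0…6.
[y^6] = 1·(-1) + 4·1 + 4·4 = 19.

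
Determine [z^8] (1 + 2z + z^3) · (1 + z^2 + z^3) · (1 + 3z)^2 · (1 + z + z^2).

49

(1 + 2z + z^3) has coefficients 1,2,0,1 for degrees 0…3.
(1 + z^2 + z^3) has coefficients 1,0,1,1,0,0,0,0,0 for degrees 0…8.
Multiplying by (1 + 3z)^2 gives running coefficients 1,6,10,7,15,9,0,0,0 for degrees 0…8.
Finally multiplying by (1 + z + z^2), the product of all factors after the first has coefficients 1,7,17,23,32,31,24,9,0 for degrees 0…8.
[z^8] = 1·0 + 2·9 + 1·31 = 49.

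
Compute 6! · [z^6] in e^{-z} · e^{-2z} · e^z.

The EGF product rule gives c_6 = Σ_{k_1+k_2+k_3=6} C(6; k_1,k_2,k_3) · ∏ g_i(k_i), where e^{-z} gives (-1)^k; e^{-2z} gives (-2)^k; e^z gives (1)^k.
g_1(k) for k = 0…6: 1, -1, 1, -1, 1, -1, 1.
g_2(k) for k = 0…6: 1, -2, 4, -8, 16, -32, 64.
g_3(k) for k = 0…6: 1, 1, 1, 1, 1, 1, 1.
First combine the last two factors: h(k) = Σ_j C(k,j)·g_2(j)·g_3(k−j) for k = 0…6: 1, -1, 1, -1, 1, -1, 1.
c_6 = Σ_k C(6,k)·g_1(k)·h(6−k) = 1·1·1 + 6·(-1)·(-1) + 15·1·1 + 20·(-1)·(-1) + 15·1·1 + 6·(-1)·(-1) + 1·1·1 = 1 + 6 + 15 + 20 + 15 + 6 + 1 = 64.

64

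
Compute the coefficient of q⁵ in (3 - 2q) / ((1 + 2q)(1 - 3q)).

289

The denominator gives the recurrence a_n = a_(n−1) + 6a_(n−2) for n ≥ 3; the numerator fixes a_0 = 3, a_1 = 1, a_2 = 19.
Iterating: 3, 1, 19, 25, 139, 289, so a_5 = 289.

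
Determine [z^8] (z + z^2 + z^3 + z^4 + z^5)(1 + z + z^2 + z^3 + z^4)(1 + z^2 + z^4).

10

(z + z^2 + z^3 + z^4 + z^5) has coefficients 0,1,1,1,1,1 for degrees 0…5.
(1 + z + z^2 + z^3 + z^4) has coefficients 1,1,1,1,1,0,0,0,0 for degrees 0…8.
Finally multiplying by (1 + z^2 + z^4), the product of all factors after the first has coefficients 1,1,2,2,3,2,2,1,1 for degrees 0…8.
[z^8] = 1·1 + 1·2 + 1·2 + 1·3 + 1·2 = 10.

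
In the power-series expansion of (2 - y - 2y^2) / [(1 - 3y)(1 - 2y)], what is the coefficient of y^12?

2294719

The denominator gives the recurrence a_n = 5a_(n−1) − 6a_(n−2) for n ≥ 3; the numerator fixes a_0 = 2, a_1 = 9, a_2 = 31.
Iterating: 2, 9, 31, 101, 319, 989, 3031, 9221, 27919, 84269, 253831, 763541, 2294719, so a_12 = 2294719.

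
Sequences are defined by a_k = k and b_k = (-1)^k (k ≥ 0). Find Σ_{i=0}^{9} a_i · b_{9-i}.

The convolution is the x^9 coefficient of A(x)B(x).
Σ = 0·(-1) + 1·1 + 2·(-1) + 3·1 + 4·(-1) + 5·1 + 6·(-1) + 7·1 + 8·(-1) + 9·1 = 5.

5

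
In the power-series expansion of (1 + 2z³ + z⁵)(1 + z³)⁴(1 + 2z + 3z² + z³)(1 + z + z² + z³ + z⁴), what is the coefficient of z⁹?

157

(1 + 2z³ + z⁵) has coefficients 1,0,0,2,0,1 for degrees 0…5.
(1 + z³)⁴ has coefficients 1,0,0,4,0,0,6,0,0,4 for degrees 0…9.
Multiplying by (1 + 2z + 3z² + z³) gives running coefficients 1,2,3,5,8,12,10,12,18,10 for degrees 0…9.
Finally multiplying by (1 + z + z² + z³ + z⁴), the product of all factors after the first has coefficients 1,3,6,11,19,30,38,47,60,62 for degrees 0…9.
[z⁹] = 1·62 + 2·38 + 1·19 = 157.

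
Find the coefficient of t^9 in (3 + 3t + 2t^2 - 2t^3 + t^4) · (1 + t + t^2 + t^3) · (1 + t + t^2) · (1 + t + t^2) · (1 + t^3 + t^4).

(3 + 3t + 2t^2 - 2t^3 + t^4) has coefficients 3,3,2,-2,1 for degrees 0…4.
(1 + t + t^2 + t^3) has coefficients 1,1,1,1,0,0,0,0,0,0 for degrees 0…9.
Multiplying by (1 + t + t^2) gives running coefficients 1,2,3,3,2,1,0,0,0,0 for degrees 0…9.
Multiplying by (1 + t + t^2) gives running coefficients 1,3,6,8,8,6,3,1,0,0 for degrees 0…9.
Finally multiplying by (1 + t^3 + t^4), the product of all factors after the first has coefficients 1,3,6,9,12,15,17,17,14,9 for degrees 0…9.
[t^9] = 3·9 + 3·14 + 2·17 − 2·17 + 1·15 = 84.

84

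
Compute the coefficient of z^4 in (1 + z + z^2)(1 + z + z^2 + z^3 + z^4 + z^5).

(1 + z + z^2) has coefficients 1,1,1 for degrees 0…2.
(1 + z + z^2 + z^3 + z^4 + z^5) has coefficients 1,1,1,1,1 for degrees 0…4.
[z^4] = 1·1 + 1·1 + 1·1 = 3.

3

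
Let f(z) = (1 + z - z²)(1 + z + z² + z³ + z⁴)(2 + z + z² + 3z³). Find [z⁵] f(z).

(1 + z - z²) has coefficients 1,1,-1 for degrees 0…2.
(1 + z + z² + z³ + z⁴) has coefficients 1,1,1,1,1,0 for degrees 0…5.
Finally multiplying by (2 + z + z² + 3z³), the product of all factors after the first has coefficients 2,3,4,7,7,5 for degrees 0…5.
[z⁵] = 1·5 + 1·7 − 1·7 = 5.

5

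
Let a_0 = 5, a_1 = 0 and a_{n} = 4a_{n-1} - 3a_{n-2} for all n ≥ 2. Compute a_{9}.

The ordinary generating function has denominator 1 - 4y + 3y^2.
Iterating the recurrence: a_0,…,a_{9} = 5, 0, -15, -60, -195, -600, -1815, -5460, -16395, -49200.

-49200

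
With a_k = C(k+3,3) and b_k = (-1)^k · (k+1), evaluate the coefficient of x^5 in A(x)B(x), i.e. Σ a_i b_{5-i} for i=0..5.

20

The convolution is the x^5 coefficient of A(x)B(x).
Σ = 1·(-6) + 4·5 + 10·(-4) + 20·3 + 35·(-2) + 56·1 = 20.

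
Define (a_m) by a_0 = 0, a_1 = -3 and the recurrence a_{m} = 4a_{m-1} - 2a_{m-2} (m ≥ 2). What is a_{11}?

The ordinary generating function has denominator 1 - 4y + 2y^2.
Iterating the recurrence: a_0,…,a_{11} = 0, -3, -12, -42, -144, -492, -1680, -5736, -19584, -66864, -228288, -779424.

-779424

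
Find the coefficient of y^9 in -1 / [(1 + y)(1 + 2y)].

1023

The denominator gives the recurrence a_n = −3a_(n−1) − 2a_(n−2) for n ≥ 2; the numerator fixes a_0 = -1, a_1 = 3.
Iterating: -1, 3, -7, 15, -31, 63, -127, 255, -511, 1023, so a_9 = 1023.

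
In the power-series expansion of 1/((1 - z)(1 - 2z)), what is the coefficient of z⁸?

Partial fractions give a closed form: a_n = (-1)·1^n + (2)·2^n.
At n = 8: a_8 = 511.

511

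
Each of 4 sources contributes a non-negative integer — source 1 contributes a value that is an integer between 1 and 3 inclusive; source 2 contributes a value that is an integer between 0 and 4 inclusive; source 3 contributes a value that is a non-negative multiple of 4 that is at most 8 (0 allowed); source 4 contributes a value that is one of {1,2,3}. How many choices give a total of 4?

The generating function for the choices is (t + t² + t³)·(1 + t + t² + t³ + t⁴)·(1 + t⁴ + t⁸)·(t + t² + t³); the count is [t⁴].
(t + t² + t³) has coefficients 0,1,1,1 for degrees 0…3.
(1 + t + t² + t³ + t⁴) has coefficients 1,1,1,1,1 for degrees 0…4.
Multiplying by (1 + t⁴ + t⁸) gives running coefficients 1,1,1,1,2 for degrees 0…4.
Finally multiplying by (t + t² + t³), the product of all factors after the first has coefficients 0,1,2,3,3 for degrees 0…4.
[t⁴] = 1·3 + 1·2 + 1·1 = 6.

6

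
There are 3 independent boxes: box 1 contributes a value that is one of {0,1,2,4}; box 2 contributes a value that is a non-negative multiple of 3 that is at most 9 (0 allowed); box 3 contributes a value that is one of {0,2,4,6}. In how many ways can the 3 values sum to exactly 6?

5

The generating function for the choices is (1 + y + y^2 + y^4)·(1 + y^3 + y^6 + y^9)·(1 + y^2 + y^4 + y^6); the count is [y^6].
(1 + y + y^2 + y^4) has coefficients 1,1,1,0,1 for degrees 0…4.
(1 + y^3 + y^6 + y^9) has coefficients 1,0,0,1,0,0,1 for degrees 0…6.
Finally multiplying by (1 + y^2 + y^4 + y^6), the product of all factors after the first has coefficients 1,0,1,1,1,1,2 for degrees 0…6.
[y^6] = 1·2 + 1·1 + 1·1 + 1·1 = 5.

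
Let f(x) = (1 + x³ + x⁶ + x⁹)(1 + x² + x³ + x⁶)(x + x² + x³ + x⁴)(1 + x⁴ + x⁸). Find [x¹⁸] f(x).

(1 + x³ + x⁶ + x⁹) has coefficients 1,0,0,1,0,0,1,0,0,1 for degrees 0…9.
(1 + x² + x³ + x⁶) has coefficients 1,0,1,1,0,0,1,0,0,0,0,0,0,0,0,0,0,0,0 for degrees 0…18.
Multiplying by (x + x² + x³ + x⁴) gives running coefficients 0,1,1,2,3,2,2,2,1,1,1,0,0,0,0,0,0,0,0 for degrees 0…18.
Finally multiplying by (1 + x⁴ + x⁸), the product of all factors after the first has coefficients 0,1,1,2,3,3,3,4,4,4,4,4,4,3,3,2,1,1,1 for degrees 0…18.
[x¹⁸] = 1·1 + 1·2 + 1·4 + 1·4 = 11.

11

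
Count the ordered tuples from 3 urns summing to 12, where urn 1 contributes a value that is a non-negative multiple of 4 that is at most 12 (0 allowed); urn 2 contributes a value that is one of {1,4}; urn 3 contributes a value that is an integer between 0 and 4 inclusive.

The generating function for the choices is (1 + z⁴ + z⁸ + z¹²)·(z + z⁴)·(1 + z + z² + z³ + z⁴); the count is [z¹²].
(1 + z⁴ + z⁸ + z¹²) has coefficients 1,0,0,0,1,0,0,0,1,0,0,0,1 for degrees 0…12.
(z + z⁴) has coefficients 0,1,0,0,1,0,0,0,0,0,0,0,0 for degrees 0…12.
Finally multiplying by (1 + z + z² + z³ + z⁴), the product of all factors after the first has coefficients 0,1,1,1,2,2,1,1,1,0,0,0,0 for degrees 0…12.
[z¹²] = 1·0 + 1·1 + 1·2 + 1·0 = 3.

3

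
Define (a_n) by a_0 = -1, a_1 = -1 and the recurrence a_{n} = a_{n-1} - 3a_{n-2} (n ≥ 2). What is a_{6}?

-13

The ordinary generating function has denominator 1 - z + 3z^2.
Iterating the recurrence: a_0,…,a_{6} = -1, -1, 2, 5, -1, -16, -13.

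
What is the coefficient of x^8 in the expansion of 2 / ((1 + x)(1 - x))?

The denominator gives the recurrence a_n = a_(n−2) for n ≥ 2; the numerator fixes a_0 = 2, a_1 = 0.
Iterating: 2, 0, 2, 0, 2, 0, 2, 0, 2, so a_8 = 2.

2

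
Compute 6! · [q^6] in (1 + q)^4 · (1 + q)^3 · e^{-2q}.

400

The EGF product rule gives c_6 = Σ_{k_1+k_2+k_3=6} C(6; k_1,k_2,k_3) · ∏ g_i(k_i), where (1+q)^4 gives the falling factorial (4)_k; (1+q)^3 gives the falling factorial (3)_k; e^{-2q} gives (-2)^k.
g_1(k) for k = 0…6: 1, 4, 12, 24, 24, 0, 0.
g_2(k) for k = 0…6: 1, 3, 6, 6, 0, 0, 0.
g_3(k) for k = 0…6: 1, -2, 4, -8, 16, -32, 64.
First combine the last two factors: h(k) = Σ_j C(k,j)·g_2(j)·g_3(k−j) for k = 0…6: 1, 1, -2, -2, 16, -32, -32.
c_6 = Σ_k C(6,k)·g_1(k)·h(6−k) = 1·1·(-32) + 6·4·(-32) + 15·12·16 + 20·24·(-2) + 15·24·(-2) = −32 − 768 + 2880 − 960 − 720 = 400.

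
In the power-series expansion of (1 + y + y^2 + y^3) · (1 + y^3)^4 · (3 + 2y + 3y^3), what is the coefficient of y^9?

72

(1 + y + y^2 + y^3) has coefficients 1,1,1,1 for degrees 0…3.
(1 + y^3)^4 has coefficients 1,0,0,4,0,0,6,0,0,4 for degrees 0…9.
Finally multiplying by (3 + 2y + 3y^3), the product of all factors after the first has coefficients 3,2,0,15,8,0,30,12,0,30 for degrees 0…9.
[y^9] = 1·30 + 1·0 + 1·12 + 1·30 = 72.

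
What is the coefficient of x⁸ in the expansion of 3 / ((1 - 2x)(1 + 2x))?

768

Partial fractions give a closed form: a_n = (3/2)·2^n + (3/2)·(-2)^n.
At n = 8: a_8 = 768.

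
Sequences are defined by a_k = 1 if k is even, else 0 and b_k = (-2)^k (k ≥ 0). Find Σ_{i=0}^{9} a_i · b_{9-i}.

Write out a_i and b_{9-i} for i = 0,…,9 and sum the products.
Σ = 1·(-512) + 0·256 + 1·(-128) + 0·64 + 1·(-32) + 0·16 + 1·(-8) + 0·4 + 1·(-2) + 0·1 = -682.

-682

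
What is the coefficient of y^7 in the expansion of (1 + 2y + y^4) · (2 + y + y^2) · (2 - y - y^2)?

-2

(1 + 2y + y^4) has coefficients 1,2,0,0,1 for degrees 0…4.
(2 + y + y^2) has coefficients 2,1,1,0,0,0,0,0 for degrees 0…7.
Finally multiplying by (2 - y - y^2), the product of all factors after the first has coefficients 4,0,-1,-2,-1,0,0,0 for degrees 0…7.
[y^7] = 1·0 + 2·0 + 1·(-2) = -2.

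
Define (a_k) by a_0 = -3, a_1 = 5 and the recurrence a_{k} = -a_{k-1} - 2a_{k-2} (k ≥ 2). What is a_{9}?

-67

The ordinary generating function has denominator 1 + z + 2z^2.
Iterating the recurrence: a_0,…,a_{9} = -3, 5, 1, -11, 9, 13, -31, 5, 57, -67.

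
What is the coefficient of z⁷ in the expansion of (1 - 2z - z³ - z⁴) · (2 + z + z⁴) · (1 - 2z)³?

(1 - 2z - z³ - z⁴) has coefficients 1,-2,0,-1,-1 for degrees 0…4.
(2 + z + z⁴) has coefficients 2,1,0,0,1,0,0,0 for degrees 0…7.
Finally multiplying by (1 - 2z)³, the product of all factors after the first has coefficients 2,-11,18,-4,-7,-6,12,-8 for degrees 0…7.
[z⁷] = 1·(-8) − 2·12 − 1·(-7) − 1·(-4) = -21.

-21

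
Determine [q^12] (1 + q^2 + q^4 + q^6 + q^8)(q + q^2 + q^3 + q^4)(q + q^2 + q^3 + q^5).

7

(1 + q^2 + q^4 + q^6 + q^8) has coefficients 1,0,1,0,1,0,1,0,1 for degrees 0…8.
(q + q^2 + q^3 + q^4) has coefficients 0,1,1,1,1,0,0,0,0,0,0,0,0 for degrees 0…12.
Finally multiplying by (q + q^2 + q^3 + q^5), the product of all factors after the first has coefficients 0,0,1,2,3,3,3,2,1,1,0,0,0 for degrees 0…12.
[q^12] = 1·0 + 1·0 + 1·1 + 1·3 + 1·3 = 7.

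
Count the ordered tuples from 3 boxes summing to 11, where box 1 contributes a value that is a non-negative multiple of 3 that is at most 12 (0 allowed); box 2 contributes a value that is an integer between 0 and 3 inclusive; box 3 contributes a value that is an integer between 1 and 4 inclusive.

5

The generating function for the choices is (1 + z³ + z⁶ + z⁹ + z¹²)·(1 + z + z² + z³)·(z + z² + z³ + z⁴); the count is [z¹¹].
(1 + z³ + z⁶ + z⁹ + z¹²) has coefficients 1,0,0,1,0,0,1,0,0,1,0,0 for degrees 0…11.
(1 + z + z² + z³) has coefficients 1,1,1,1,0,0,0,0,0,0,0,0 for degrees 0…11.
Finally multiplying by (z + z² + z³ + z⁴), the product of all factors after the first has coefficients 0,1,2,3,4,3,2,1,0,0,0,0 for degrees 0…11.
[z¹¹] = 1·0 + 1·0 + 1·3 + 1·2 = 5.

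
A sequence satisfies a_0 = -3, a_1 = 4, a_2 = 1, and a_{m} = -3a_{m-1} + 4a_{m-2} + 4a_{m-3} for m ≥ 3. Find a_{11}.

The ordinary generating function has denominator 1 + 3y - 4y^2 - 4y^3.
Iterating the recurrence: a_0,…,a_{11} = -3, 4, 1, 1, 17, -43, 201, -707, 2753, -10283, 39033, -147219.

-147219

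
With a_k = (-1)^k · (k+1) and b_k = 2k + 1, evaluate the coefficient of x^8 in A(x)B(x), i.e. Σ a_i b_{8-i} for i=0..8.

5

Write out a_i and b_{8-i} for i = 0,…,8 and sum the products.
Σ = 1·17 − 2·15 + 3·13 − 4·11 + 5·9 − 6·7 + 7·5 − 8·3 + 9·1 = 5.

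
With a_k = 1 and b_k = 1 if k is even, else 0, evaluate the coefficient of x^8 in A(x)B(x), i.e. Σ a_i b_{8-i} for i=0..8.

The convolution is the t^8 coefficient of A(t)B(t).
Σ = 1·1 + 1·0 + 1·1 + 1·0 + 1·1 + 1·0 + 1·1 + 1·0 + 1·1 = 5.

5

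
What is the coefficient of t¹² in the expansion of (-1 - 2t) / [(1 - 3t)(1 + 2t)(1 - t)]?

-797161

Partial fractions give a closed form: a_n = (-3/2)·3^n + (1/2)·1^n.
At n = 12: a_12 = -797161.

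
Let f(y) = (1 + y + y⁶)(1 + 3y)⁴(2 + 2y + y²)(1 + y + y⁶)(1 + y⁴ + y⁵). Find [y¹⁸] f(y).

402

(1 + y + y⁶) has coefficients 1,1,0,0,0,0,1 for degrees 0…6.
(1 + 3y)⁴ has coefficients 1,12,54,108,81,0,0,0,0,0,0,0,0,0,0,0,0,0,0 for degrees 0…18.
Multiplying by (2 + 2y + y²) gives running coefficients 2,26,133,336,432,270,81,0,0,0,0,0,0,0,0,0,0,0,0 for degrees 0…18.
Multiplying by (1 + y + y⁶) gives running coefficients 2,28,159,469,768,702,353,107,133,336,432,270,81,0,0,0,0,0,0 for degrees 0…18.
Finally multiplying by (1 + y⁴ + y⁵), the product of all factors after the first has coefficients 2,28,159,469,770,732,540,735,1370,1806,1487,730,321,469,768,702,351,81,0 for degrees 0…18.
[y¹⁸] = 1·0 + 1·81 + 1·321 = 402.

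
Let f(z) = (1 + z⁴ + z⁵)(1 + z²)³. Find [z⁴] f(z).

(1 + z⁴ + z⁵) has coefficients 1,0,0,0,1 for degrees 0…4.
(1 + z²)³ has coefficients 1,0,3,0,3 for degrees 0…4.
[z⁴] = 1·3 + 1·1 = 4.

4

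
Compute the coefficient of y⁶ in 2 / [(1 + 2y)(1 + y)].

254

Partial fractions give a closed form: a_n = (4)·(-2)^n + (-2)·(-1)^n.
At n = 6: a_6 = 254.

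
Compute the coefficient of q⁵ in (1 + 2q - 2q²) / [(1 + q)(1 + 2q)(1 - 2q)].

31

Partial fractions give a closed form: a_n = (1)·(-1)^n + (-1/2)·(-2)^n + (1/2)·2^n.
At n = 5: a_5 = 31.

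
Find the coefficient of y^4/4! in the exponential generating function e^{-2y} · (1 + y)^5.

-24

The EGF product rule gives c_4 = Σ_{k_1+k_2=4} C(4; k_1,k_2) · ∏ g_i(k_i), where e^{-2y} gives (-2)^k; (1+y)^5 gives the falling factorial (5)_k.
g_1(k) for k = 0…4: 1, -2, 4, -8, 16.
g_2(k) for k = 0…4: 1, 5, 20, 60, 120.
c_4 = Σ_k C(4,k)·g_1(k)·g_2(4−k) = 1·1·120 + 4·(-2)·60 + 6·4·20 + 4·(-8)·5 + 1·16·1 = 120 − 480 + 480 − 160 + 16 = -24.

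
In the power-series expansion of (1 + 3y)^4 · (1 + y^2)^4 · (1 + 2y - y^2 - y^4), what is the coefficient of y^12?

-784

(1 + 3y)^4 has coefficients 1,12,54,108,81 for degrees 0…4.
(1 + y^2)^4 has coefficients 1,0,4,0,6,0,4,0,1,0,0,0,0 for degrees 0…12.
Finally multiplying by (1 + 2y - y^2 - y^4), the product of all factors after the first has coefficients 1,2,3,8,1,12,-6,8,-9,2,-5,0,-1 for degrees 0…12.
[y^12] = 1·(-1) + 12·0 + 54·(-5) + 108·2 + 81·(-9) = -784.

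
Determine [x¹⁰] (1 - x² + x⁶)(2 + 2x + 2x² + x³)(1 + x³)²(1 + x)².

(1 - x² + x⁶) has coefficients 1,0,-1,0,0,0,1 for degrees 0…6.
(2 + 2x + 2x² + x³) has coefficients 2,2,2,1,0,0,0,0,0,0,0 for degrees 0…10.
Multiplying by (1 + x³)² gives running coefficients 2,2,2,5,4,4,4,2,2,1,0 for degrees 0…10.
Finally multiplying by (1 + x)², the product of all factors after the first has coefficients 2,6,8,11,16,17,16,14,10,7,4 for degrees 0…10.
[x¹⁰] = 1·4 − 1·10 + 1·16 = 10.

10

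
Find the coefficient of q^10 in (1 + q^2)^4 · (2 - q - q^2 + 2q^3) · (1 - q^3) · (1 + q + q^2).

-8

(1 + q^2)^4 has coefficients 1,0,4,0,6,0,4,0,1 for degrees 0…8.
(2 - q - q^2 + 2q^3) has coefficients 2,-1,-1,2,0,0,0,0,0,0,0 for degrees 0…10.
Multiplying by (1 - q^3) gives running coefficients 2,-1,-1,0,1,1,-2,0,0,0,0 for degrees 0…10.
Finally multiplying by (1 + q + q^2), the product of all factors after the first has coefficients 2,1,0,-2,0,2,0,-1,-2,0,0 for degrees 0…10.
[q^10] = 1·0 + 4·(-2) + 6·0 + 4·0 + 1·0 = -8.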